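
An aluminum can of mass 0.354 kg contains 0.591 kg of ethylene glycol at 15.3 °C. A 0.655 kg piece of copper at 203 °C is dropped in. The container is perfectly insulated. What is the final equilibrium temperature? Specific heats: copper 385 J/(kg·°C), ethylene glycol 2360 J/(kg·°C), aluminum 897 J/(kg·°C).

Conservation of energy gives ΣQ = 0:
0.655×385×(T − 203) + 0.591×2360×(T − 15.3) + 0.354×897×(T − 15.3) = 0
252.18(T − 203) + 1394.8(T − 15.3) + 317.54(T − 15.3) = 0
1964.5 T = 77390
T = 77390/1964.5 ≈ 39.39 °C

T_f ≈ 39.4 °C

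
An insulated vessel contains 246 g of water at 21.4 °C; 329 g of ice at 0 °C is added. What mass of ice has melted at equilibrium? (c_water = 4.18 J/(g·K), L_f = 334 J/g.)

m_melted ≈ 65.9 g

Heat available from the water dropping to 0 °C: 246×4.18×21.4 = 22005 J.
Melting all 329 g of ice would need 329×334 = 109886 J.
Since 22005 < 109886 J, not all the ice melts; equilibrium is at 0 °C.
m_melted×334 = 22005  ⇒  m_melted ≈ 65.88 g.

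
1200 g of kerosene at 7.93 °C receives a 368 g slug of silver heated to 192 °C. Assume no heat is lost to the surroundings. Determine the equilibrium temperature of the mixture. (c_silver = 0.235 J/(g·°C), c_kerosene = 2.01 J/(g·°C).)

With ΣQ=0 the equilibrium temperature is the m·c-weighted mean:
T_f = (86.48·192 + 2412·7.93) / (86.48 + 2412)
    = 35731 / 2498.5 ≈ 14.30 °C

T_f ≈ 14.3 °C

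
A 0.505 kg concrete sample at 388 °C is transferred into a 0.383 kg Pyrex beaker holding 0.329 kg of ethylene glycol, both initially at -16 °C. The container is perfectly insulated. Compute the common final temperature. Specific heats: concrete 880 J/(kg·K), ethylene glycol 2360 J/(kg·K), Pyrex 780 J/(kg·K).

T_f ≈ 102.1 °C

Conservation of energy gives ΣQ = 0:
0.505*880*(T − 388) + 0.329*2360*(T − (-16)) + 0.383*780*(T − (-16)) = 0
1519.6 T = 155224
T = 155224/1519.6 ≈ 102.15 °C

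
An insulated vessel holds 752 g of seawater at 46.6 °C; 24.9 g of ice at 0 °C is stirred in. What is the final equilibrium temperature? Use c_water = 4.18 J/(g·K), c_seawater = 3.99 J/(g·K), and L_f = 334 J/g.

T_f ≈ 42.4 °C

Sum of m c ΔT and latent-heat terms is zero:
latent heat to melt: 24.9×334 = 8316.6; warm the meltwater: 104.08 T; seawater cools: 752×3.99×(T − 46.6) = 3000.5(T − 46.6)
3104.6 T = 139822 − 8316.6 = 131506
T ≈ 42.36 °C — above 0 °C, consistent with complete melting.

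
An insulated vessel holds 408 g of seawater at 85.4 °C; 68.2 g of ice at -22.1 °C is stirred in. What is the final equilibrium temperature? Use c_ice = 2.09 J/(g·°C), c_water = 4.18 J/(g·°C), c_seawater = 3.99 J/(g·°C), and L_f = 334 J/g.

Taking heat into each body as positive, Σ m c ΔT = 0:
ice -22.1→0 °C: 68.2·2.09·22.1 = 3150.1
  latent heat to melt: 68.2·334 = 22779
  meltwater 0→T: 68.2·4.18·T = 285.08 T
  seawater cools: 408·3.99·(T − 85.4) = 1627.9(T − 85.4)
1913 T = 139024 − 25929 = 113095
T ≈ 59.12 °C (positive, so assuming full melt was valid).

T_f ≈ 59.1 °C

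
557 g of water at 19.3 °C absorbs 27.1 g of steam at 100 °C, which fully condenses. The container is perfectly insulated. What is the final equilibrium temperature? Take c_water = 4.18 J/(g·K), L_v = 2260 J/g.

Setting the total heat transfer to zero:
condense steam: −27.1·2260 = −61246; condensed water 100 °C→T: 113.28(T − 100); original water: 2328.3(T − 19.3)
2441.5 T = 61246 + 11328 + 44935 = 117509
T ≈ 48.13 °C, under the boiling point, so the assumption holds.

T_f ≈ 48.1 °C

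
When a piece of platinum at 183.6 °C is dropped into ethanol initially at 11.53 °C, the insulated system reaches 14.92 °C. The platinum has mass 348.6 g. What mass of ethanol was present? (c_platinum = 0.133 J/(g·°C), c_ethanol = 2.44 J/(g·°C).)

Setting the total heat transfer to zero:
348.6×0.133×(14.92 − 183.6) + m×2.44×(14.92 − 11.53) = 0
8.272 m = 7820.6
m = 7820.6/8.272 ≈ 945.5 g

m ≈ 945 g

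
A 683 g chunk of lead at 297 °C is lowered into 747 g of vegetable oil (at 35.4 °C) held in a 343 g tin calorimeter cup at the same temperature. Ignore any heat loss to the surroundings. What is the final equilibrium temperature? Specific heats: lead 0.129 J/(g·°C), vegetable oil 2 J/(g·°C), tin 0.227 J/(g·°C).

T_f ≈ 49.3 °C

Conservation of energy gives ΣQ = 0:
683*0.129*(T − 297) + 747*2*(T − 35.4) + 343*0.227*(T − 35.4) = 0
1660 T = 81812
T = 81812 / 1660 = 49.3 °C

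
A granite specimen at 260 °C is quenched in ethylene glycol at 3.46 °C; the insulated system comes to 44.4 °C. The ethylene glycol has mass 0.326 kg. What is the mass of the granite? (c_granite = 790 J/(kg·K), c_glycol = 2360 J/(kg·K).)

|Q_granite| = |Q_glycol|:
m×790×(260 − 44.4) = 0.326×2360×(44.4 − 3.46)
170324 m = 31498  ⇒  m ≈ 0.1849 kg

m ≈ 0.185 kg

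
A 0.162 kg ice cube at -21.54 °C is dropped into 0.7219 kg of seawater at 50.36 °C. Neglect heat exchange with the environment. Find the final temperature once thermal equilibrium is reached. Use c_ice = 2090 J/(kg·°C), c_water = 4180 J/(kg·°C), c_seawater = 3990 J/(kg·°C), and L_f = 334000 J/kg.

T_f ≈ 23.5 °C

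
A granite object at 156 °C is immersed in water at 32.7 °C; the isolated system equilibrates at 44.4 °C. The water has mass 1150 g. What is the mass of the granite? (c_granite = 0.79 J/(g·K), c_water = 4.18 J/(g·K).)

|Q_granite| = |Q_water|:
m×0.79×(156 − 44.4) = 1150×4.18×(44.4 − 32.7)
88.16 m = 56242  ⇒  m ≈ 637.9 g

m ≈ 638 g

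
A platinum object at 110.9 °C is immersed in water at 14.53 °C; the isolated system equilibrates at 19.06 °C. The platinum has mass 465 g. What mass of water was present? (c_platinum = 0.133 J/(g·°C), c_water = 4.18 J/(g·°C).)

m ≈ 300 g

Net heat exchanged in the isolated system is zero:
465·0.133·(19.06 − 110.9) + m·4.18·(19.06 − 14.53) = 0
18.94 m = 5679.8
m = 5679.8/18.94 ≈ 300 g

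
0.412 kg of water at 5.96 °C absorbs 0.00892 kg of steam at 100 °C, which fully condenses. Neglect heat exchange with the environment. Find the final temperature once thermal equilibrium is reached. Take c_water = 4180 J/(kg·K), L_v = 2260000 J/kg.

Conservation of energy gives ΣQ = 0:
condense steam: −0.00892×2260000 = −20159; condensate cools 100→T: 0.00892×4180×(T − 100) = 37.29(T − 100); original water: 1722.2(T − 5.96)
1759.4 T = 20159 + 3728.6 + 10264 = 34152
T ≈ 19.41 °C (< 100 °C, so full condensation is consistent).

T_f ≈ 19.4 °C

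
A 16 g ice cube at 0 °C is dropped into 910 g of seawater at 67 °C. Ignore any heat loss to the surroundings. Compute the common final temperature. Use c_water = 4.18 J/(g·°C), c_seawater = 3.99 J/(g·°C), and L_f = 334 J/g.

Taking heat into each body as positive, Σ m c ΔT = 0:
latent heat to melt: 16·334 = 5344
  warm the meltwater: 66.88 T
  seawater cools: 910·3.99·(T − 67) = 3630.9(T − 67)
3697.8 T = 243270 − 5344 = 237926
T ≈ 64.34 °C. Since T > 0 °C, the all-ice-melts assumption holds.

T_f ≈ 64.3 °C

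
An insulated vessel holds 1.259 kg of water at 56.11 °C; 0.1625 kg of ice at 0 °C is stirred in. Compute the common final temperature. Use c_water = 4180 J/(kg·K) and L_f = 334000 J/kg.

T_f ≈ 40.6 °C

Taking heat into each body as positive, Σ m c ΔT = 0:
fusion: m_ice L_f = 0.1625×334000 = 54275; warm the meltwater: 679.25 T; water: 5262.6(T − 56.11)
5941.9 T = 295286 − 54275 = 241011
T ≈ 40.56 °C. Since T > 0 °C, the all-ice-melts assumption holds.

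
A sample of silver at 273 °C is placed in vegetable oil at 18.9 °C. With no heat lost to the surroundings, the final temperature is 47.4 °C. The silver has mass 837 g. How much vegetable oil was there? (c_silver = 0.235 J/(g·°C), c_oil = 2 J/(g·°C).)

Heat lost by the silver = heat gained by the oil:
837·0.235·(273 − 47.4) = m·2·(47.4 − 18.9)
57 m = 44374  ⇒  m ≈ 778.5 g

m ≈ 778 g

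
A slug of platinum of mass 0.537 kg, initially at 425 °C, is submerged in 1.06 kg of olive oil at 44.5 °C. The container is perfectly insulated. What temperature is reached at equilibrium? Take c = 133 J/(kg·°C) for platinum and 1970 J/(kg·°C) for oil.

T_f ≈ 57.1 °C

Heat gained plus heat lost sum to zero:
0.537*133*(T − 425) + 1.06*1970*(T − 44.5) = 0
2159.6 T = 123279
T = 123279 / 2159.6 = 57.1 °C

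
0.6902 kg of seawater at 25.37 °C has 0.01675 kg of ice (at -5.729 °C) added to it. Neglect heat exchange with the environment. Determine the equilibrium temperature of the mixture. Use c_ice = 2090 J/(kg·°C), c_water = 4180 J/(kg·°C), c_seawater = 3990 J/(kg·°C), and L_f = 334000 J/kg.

T_f ≈ 22.7 °C

Sum of m c ΔT and latent-heat terms is zero:
ice -5.729→0 °C: 0.01675×2090×5.729 = 200.56
  latent heat to melt: 0.01675×334000 = 5594.5
  warm the meltwater: 70.02 T
  seawater: 2753.9(T − 25.37)
2823.9 T = 69866 − 5795.1 = 64071
T ≈ 22.69 °C. Since T > 0 °C, the all-ice-melts assumption holds.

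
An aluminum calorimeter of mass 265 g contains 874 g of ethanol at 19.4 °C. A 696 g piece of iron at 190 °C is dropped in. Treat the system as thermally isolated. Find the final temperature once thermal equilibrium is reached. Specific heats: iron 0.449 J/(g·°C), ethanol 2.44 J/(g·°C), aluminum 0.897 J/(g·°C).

Net heat exchanged in the isolated system is zero:
696*0.449*(T − 190) + 874*2.44*(T − 19.4) + 265*0.897*(T − 19.4) = 0
312.5(T − 190) + 2132.6(T − 19.4) + 237.71(T − 19.4) = 0
2682.8 T = 105359
T ≈ 39.27 °C

T_f ≈ 39.3 °C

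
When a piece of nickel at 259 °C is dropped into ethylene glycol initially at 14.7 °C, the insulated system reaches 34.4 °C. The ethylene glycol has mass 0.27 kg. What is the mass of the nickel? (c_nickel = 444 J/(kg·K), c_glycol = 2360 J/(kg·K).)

m ≈ 0.126 kg

|Q_nickel| = |Q_glycol|:
m×444×(259 − 34.4) = 0.27×2360×(34.4 − 14.7)
99722 m = 12553  ⇒  m ≈ 0.1259 kg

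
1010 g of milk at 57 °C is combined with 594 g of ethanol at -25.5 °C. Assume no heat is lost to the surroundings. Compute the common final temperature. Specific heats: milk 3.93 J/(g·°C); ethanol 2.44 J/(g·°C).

Let T be the final temperature. ΣQ_i = 0:
1010·3.93·(T − 57) + 594·2.44·(T − (-25.5)) = 0
3969.3(T − 57) + 1449.4(T − (-25.5)) = 0
(3969.3 + 1449.4) T = 3969.3·57 + 1449.4·(-25.5)
T = 189291 / 5418.7 = 34.9 °C

T_f ≈ 34.9 °C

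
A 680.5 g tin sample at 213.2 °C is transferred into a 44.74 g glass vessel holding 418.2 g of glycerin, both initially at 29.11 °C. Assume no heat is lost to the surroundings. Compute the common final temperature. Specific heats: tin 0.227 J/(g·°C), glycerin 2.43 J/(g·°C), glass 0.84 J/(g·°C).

T_f ≈ 52.6 °C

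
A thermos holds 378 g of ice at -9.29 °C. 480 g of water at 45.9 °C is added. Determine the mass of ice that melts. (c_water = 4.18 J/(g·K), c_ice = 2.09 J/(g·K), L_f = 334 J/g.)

m_melted ≈ 254 g

Water can give up m c ΔT = 480·4.18·45.9 = 92094 J before reaching 0 °C.
Of that, 378·2.09·9.29 = 7339.3 J goes to bring the ice to 0 °C, leaving 84754 J.
Fully melting the ice requires m_ice L_f = 378·334 = 126252 J.
84754 J < 126252 J, so only part of the ice melts and the system sits at 0 °C.
Mass melted = 84754/334 ≈ 253.8 g.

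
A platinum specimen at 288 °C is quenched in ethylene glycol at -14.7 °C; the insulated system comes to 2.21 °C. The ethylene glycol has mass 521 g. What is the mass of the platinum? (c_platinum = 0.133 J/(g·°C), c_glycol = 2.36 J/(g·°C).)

|Q_platinum| = |Q_glycol|:
m·0.133·(288 − 2.21) = 521·2.36·(2.21 − (-14.7))
38.01 m = 20792  ⇒  m ≈ 547 g

m ≈ 547 g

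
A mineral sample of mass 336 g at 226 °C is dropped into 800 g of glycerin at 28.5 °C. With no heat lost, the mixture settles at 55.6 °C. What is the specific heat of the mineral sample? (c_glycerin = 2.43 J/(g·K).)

c ≈ 0.92 J/(g·K)

Heat lost by the mineral sample = heat gained by the glycerin:
336×c×(226 − 55.6) = 800×2.43×(55.6 − 28.5)
57254 c = 52682  ⇒  c ≈ 0.9201 J/(g·K)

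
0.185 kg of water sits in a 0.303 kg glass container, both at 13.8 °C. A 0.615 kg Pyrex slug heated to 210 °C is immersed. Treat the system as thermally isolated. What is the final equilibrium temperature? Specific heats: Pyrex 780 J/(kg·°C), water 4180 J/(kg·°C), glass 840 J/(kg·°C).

T_f ≈ 76.2 °C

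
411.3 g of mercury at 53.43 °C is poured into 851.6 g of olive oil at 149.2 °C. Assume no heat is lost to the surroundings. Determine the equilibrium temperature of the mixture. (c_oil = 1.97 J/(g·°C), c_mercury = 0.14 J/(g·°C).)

Energy conservation, ΣQ = 0:
851.6*1.97*(T − 149.2) + 411.3*0.14*(T − 53.43) = 0
1735.2 T = 253382
T = 253382 / 1735.2 = 146 °C

T_f ≈ 146.0 °C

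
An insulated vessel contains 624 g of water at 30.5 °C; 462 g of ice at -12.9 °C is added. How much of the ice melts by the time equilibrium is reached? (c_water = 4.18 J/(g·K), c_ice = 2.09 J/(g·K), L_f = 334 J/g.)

m_melted ≈ 201 g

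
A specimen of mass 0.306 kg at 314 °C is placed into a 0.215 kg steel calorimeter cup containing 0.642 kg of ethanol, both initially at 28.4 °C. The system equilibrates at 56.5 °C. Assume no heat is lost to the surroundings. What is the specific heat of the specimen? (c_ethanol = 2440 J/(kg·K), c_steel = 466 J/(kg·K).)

c ≈ 594 J/(kg·K)

Heat gained plus heat lost sum to zero:
0.306×c×(56.5 − 314) + 0.642×2440×(56.5 − 28.4) + 0.215×466×(56.5 − 28.4) = 0
-78.8 c = -46833
c = -46833/-78.8 ≈ 594.4 J/(kg·K)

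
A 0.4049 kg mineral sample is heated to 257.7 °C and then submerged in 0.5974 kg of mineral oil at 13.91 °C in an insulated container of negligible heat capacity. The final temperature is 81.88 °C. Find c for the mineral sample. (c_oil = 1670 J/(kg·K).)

c ≈ 953 J/(kg·K)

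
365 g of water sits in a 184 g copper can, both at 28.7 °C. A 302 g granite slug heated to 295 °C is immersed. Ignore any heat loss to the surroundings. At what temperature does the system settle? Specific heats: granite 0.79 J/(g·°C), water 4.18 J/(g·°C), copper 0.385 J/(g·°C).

Energy conservation, ΣQ = 0:
302×0.79×(T − 295) + 365×4.18×(T − 28.7) + 184×0.385×(T − 28.7) = 0
(238.58 + 1525.7 + 70.84) T = 238.58×295 + 1525.7×28.7 + 70.84×28.7
T = 116202 / 1835.1 = 63.3 °C

T_f ≈ 63.3 °C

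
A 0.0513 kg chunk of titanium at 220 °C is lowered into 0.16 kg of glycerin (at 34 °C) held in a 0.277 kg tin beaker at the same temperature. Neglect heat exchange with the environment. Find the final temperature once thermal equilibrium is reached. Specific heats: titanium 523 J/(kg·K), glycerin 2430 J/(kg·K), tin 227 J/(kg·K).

T_f ≈ 44.4 °C

Net heat exchanged in the isolated system is zero:
0.0513*523*(T − 220) + 0.16*2430*(T − 34) + 0.277*227*(T − 34) = 0
(26.83 + 388.8 + 62.88) T = 26.83*220 + 388.8*34 + 62.88*34
T = 21260 / 478.51 = 44.4 °C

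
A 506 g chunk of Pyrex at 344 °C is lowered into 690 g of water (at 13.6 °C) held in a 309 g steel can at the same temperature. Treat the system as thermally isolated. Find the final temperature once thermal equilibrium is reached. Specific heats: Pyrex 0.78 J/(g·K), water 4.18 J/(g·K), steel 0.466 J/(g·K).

Let T be the final temperature. ΣQ_i = 0:
506×0.78×(T − 344) + 690×4.18×(T − 13.6) + 309×0.466×(T − 13.6) = 0
394.68(T − 344) + 2884.2(T − 13.6) + 143.99(T − 13.6) = 0
(394.68 + 2884.2 + 143.99) T = 394.68×344 + 2884.2×13.6 + 143.99×13.6
T = 176953 / 3422.9 = 51.7 °C

T_f ≈ 51.7 °C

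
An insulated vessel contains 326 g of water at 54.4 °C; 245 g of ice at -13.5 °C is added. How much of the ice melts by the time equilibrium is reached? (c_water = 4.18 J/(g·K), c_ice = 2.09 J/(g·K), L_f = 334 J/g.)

Heat available from the water dropping to 0 °C: 326×4.18×54.4 = 74130 J.
Warming the ice to 0 °C takes 245×2.09×13.5 = 6912.7 J, leaving 67217 J for melting.
Fully melting the ice requires m_ice L_f = 245×334 = 81830 J.
Since 67217 < 81830 J, not all the ice melts; equilibrium is at 0 °C.
Mass melted = 67217/334 ≈ 201.2 g.

m_melted ≈ 201 g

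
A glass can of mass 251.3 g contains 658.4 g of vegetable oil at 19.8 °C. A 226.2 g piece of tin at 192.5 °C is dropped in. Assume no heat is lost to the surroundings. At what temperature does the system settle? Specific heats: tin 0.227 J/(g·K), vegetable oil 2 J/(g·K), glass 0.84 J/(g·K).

Let T be the final temperature. ΣQ_i = 0:
226.2*0.227*(T − 192.5) + 658.4*2*(T − 19.8) + 251.3*0.84*(T − 19.8) = 0
51.35(T − 192.5) + 1316.8(T − 19.8) + 211.09(T − 19.8) = 0
1579.2 T = 40137
T = 40137/1579.2 ≈ 25.42 °C

T_f ≈ 25.4 °C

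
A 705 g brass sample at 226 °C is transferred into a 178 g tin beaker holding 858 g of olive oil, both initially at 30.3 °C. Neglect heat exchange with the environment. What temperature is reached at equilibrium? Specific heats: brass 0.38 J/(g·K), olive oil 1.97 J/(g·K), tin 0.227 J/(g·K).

T_f ≈ 56.5 °C

Setting the total heat transfer to zero:
705*0.38*(T − 226) + 858*1.97*(T − 30.3) + 178*0.227*(T − 30.3) = 0
(267.9 + 1690.3 + 40.41) T = 267.9*226 + 1690.3*30.3 + 40.41*30.3
T = 112985/1998.6 ≈ 56.53 °C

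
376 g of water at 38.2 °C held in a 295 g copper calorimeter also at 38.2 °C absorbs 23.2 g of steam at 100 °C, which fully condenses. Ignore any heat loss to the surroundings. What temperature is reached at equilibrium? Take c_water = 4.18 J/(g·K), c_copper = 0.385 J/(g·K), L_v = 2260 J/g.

Let T be the final temperature. ΣQ_i = 0:
condense steam: −23.2×2260 = −52432
  condensed water 100 °C→T: 96.98(T − 100)
  water warms: 376×4.18×(T − 38.2) = 1571.7(T − 38.2)
  copper cup: 295×0.385×(T − 38.2) = 113.58(T − 38.2)
1782.2 T = 52432 + 9697.6 + 64377 = 126506
T ≈ 70.98 °C, under the boiling point, so the assumption holds.

T_f ≈ 71.0 °C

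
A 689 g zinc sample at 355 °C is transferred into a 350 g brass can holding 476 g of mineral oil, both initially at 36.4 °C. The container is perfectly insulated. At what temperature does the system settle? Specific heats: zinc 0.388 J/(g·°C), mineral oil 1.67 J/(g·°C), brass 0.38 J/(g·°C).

T_f ≈ 107.7 °C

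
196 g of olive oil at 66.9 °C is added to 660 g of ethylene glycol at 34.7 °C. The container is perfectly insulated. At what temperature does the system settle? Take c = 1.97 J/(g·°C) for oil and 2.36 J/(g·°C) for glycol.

T_f ≈ 41.1 °C

Net heat exchanged in the isolated system is zero:
196*1.97*(T − 66.9) + 660*2.36*(T − 34.7) = 0
(386.12 + 1557.6) T = 386.12*66.9 + 1557.6*34.7
T = 79880/1943.7 ≈ 41.10 °C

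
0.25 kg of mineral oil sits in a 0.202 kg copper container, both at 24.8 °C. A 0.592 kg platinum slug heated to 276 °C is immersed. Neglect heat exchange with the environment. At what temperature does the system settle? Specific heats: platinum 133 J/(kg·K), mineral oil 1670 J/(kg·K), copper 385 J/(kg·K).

T_f ≈ 59.3 °C

Let T be the final temperature. ΣQ_i = 0:
0.592*133*(T − 276) + 0.25*1670*(T − 24.8) + 0.202*385*(T − 24.8) = 0
574.01 T = 34014
T = 34014/574.01 ≈ 59.26 °C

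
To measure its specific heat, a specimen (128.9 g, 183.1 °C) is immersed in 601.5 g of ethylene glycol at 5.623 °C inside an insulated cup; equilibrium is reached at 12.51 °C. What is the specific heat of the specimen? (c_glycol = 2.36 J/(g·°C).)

c ≈ 0.445 J/(g·°C)

Heat lost by the specimen = heat gained by the glycol:
128.9·c·(183.1 − 12.51) = 601.5·2.36·(12.51 − 5.623)
21989 c = 9776.4  ⇒  c ≈ 0.4446 J/(g·°C)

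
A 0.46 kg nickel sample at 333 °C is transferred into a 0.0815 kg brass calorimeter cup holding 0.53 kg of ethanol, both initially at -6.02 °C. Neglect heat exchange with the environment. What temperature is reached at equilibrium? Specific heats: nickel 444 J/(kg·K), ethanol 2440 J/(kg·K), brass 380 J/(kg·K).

Net heat exchanged in the isolated system is zero:
0.46*444*(T − 333) + 0.53*2440*(T − (-6.02)) + 0.0815*380*(T − (-6.02)) = 0
204.24(T − 333) + 1293.2(T − (-6.02)) + 30.97(T − (-6.02)) = 0
1528.4 T = 60040
T ≈ 39.28 °C

T_f ≈ 39.3 °C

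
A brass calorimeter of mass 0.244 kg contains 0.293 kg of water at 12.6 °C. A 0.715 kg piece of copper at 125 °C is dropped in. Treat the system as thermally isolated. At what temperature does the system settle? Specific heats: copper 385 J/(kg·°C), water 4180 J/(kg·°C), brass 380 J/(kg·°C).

T_f ≈ 32.0 °C

Net heat exchanged in the isolated system is zero:
0.715×385×(T − 125) + 0.293×4180×(T − 12.6) + 0.244×380×(T − 12.6) = 0
1592.7 T = 51009
T = 51009/1592.7 ≈ 32.03 °C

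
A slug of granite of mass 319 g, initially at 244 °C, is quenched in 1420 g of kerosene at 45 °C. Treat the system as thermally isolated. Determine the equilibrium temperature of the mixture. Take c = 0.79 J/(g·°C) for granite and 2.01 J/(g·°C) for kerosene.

T_f ≈ 61.1 °C

Conservation of energy gives ΣQ = 0:
319*0.79*(T − 244) + 1420*2.01*(T − 45) = 0
3106.2 T = 189929
T = 189929/3106.2 ≈ 61.15 °C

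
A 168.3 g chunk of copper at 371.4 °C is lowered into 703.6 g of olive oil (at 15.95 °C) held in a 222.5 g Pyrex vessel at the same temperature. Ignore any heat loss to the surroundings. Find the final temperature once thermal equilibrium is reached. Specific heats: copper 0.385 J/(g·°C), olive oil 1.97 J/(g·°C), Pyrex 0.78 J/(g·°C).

Energy conservation, ΣQ = 0:
168.3·0.385·(T − 371.4) + 703.6·1.97·(T − 15.95) + 222.5·0.78·(T − 15.95) = 0
1624.4 T = 48941
T = 48941 / 1624.4 = 30.1 °C

T_f ≈ 30.1 °C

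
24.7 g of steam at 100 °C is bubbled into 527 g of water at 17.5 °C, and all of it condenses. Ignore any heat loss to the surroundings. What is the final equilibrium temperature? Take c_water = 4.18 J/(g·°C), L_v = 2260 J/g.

Taking heat into each body as positive, Σ m c ΔT = 0:
condense steam: −24.7·2260 = −55822; condensate cools 100→T: 24.7·4.18·(T − 100) = 103.25(T − 100); original water: 2202.9(T − 17.5)
2306.1 T = 55822 + 10325 + 38550 = 104697
T ≈ 45.40 °C, under the boiling point, so the assumption holds.

T_f ≈ 45.4 °C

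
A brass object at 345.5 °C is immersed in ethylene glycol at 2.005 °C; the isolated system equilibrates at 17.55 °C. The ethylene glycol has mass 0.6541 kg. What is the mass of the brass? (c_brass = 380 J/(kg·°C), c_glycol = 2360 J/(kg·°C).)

m ≈ 0.193 kg

Heat lost by the brass = heat gained by the glycol:
m·380·(345.5 − 17.55) = 0.6541·2360·(17.55 − 2.005)
124621 m = 23996  ⇒  m ≈ 0.1926 kg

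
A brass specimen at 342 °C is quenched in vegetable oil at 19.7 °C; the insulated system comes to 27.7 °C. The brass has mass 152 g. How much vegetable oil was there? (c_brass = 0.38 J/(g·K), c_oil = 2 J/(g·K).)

Heat lost by the brass = heat gained by the oil:
152×0.38×(342 − 27.7) = m×2×(27.7 − 19.7)
16 m = 18154  ⇒  m ≈ 1135 g

m ≈ 1130 g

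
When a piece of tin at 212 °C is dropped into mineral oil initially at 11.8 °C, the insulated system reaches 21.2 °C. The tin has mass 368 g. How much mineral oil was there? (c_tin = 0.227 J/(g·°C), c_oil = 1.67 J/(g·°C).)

|Q_tin| = |Q_oil|:
368×0.227×(212 − 21.2) = m×1.67×(21.2 − 11.8)
15.7 m = 15939  ⇒  m ≈ 1015 g

m ≈ 1020 g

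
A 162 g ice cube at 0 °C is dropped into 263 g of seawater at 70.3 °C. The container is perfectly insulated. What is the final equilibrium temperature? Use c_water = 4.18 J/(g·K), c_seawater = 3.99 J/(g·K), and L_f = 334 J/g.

T_f ≈ 11.4 °C

Setting the total heat transfer to zero:
fusion: m_ice L_f = 162×334 = 54108
  warm the meltwater: 677.16 T
  seawater: 1049.4(T − 70.3)
1726.5 T = 73771 − 54108 = 19663
T ≈ 11.39 °C (positive, so assuming full melt was valid).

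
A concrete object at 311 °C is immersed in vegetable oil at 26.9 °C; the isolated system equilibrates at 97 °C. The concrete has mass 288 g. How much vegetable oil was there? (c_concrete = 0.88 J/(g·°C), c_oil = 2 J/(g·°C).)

m ≈ 387 g

|Q_concrete| = |Q_oil|:
288·0.88·(311 − 97) = m·2·(97 − 26.9)
140.2 m = 54236  ⇒  m ≈ 386.8 g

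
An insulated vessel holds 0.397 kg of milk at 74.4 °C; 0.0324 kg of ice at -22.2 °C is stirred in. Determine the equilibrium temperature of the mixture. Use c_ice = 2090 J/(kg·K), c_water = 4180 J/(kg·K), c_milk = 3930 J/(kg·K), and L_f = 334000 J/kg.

Taking heat into each body as positive, Σ m c ΔT = 0:
warm ice to 0 °C: 0.0324×2090×(0 − (-22.2)) = 1503.3
  melt ice: 0.0324×334000 = 10822
  meltwater 0→T: 0.0324×4180×T = 135.43 T
  milk cools: 0.397×3930×(T − 74.4) = 1560.2(T − 74.4)
1695.6 T = 116080 − 12325 = 103755
T ≈ 61.19 °C — above 0 °C, consistent with complete melting.

T_f ≈ 61.2 °C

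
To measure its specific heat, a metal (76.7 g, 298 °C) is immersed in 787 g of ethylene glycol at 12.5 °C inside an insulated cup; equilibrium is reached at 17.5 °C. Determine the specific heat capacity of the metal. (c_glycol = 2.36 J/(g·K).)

c ≈ 0.432 J/(g·K)

m_s c (T_s − T_f) = m_glycol c_glycol (T_f − T_0):
76.7·c·(298 − 17.5) = 787·2.36·(17.5 − 12.5)
21514 c = 9286.6  ⇒  c ≈ 0.4316 J/(g·K)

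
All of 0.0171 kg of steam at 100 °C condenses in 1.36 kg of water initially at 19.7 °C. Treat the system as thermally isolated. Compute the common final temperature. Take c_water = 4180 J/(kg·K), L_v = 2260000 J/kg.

T_f ≈ 27.4 °C

Energy balance with sensible and latent terms:
latent heat released on condensation: 0.0171×2260000 = 38646; condensed water 100 °C→T: 71.48(T − 100); water warms: 1.36×4180×(T − 19.7) = 5684.8(T − 19.7)
5756.3 T = 38646 + 7147.8 + 111991 = 157784
T ≈ 27.41 °C, under the boiling point, so the assumption holds.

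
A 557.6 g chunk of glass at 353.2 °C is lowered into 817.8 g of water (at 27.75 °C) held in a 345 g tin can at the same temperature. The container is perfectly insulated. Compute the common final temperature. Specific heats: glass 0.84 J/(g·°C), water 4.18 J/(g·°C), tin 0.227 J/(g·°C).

T_f ≈ 66.2 °C

Heat gained plus heat lost sum to zero:
557.6×0.84×(T − 353.2) + 817.8×4.18×(T − 27.75) + 345×0.227×(T − 27.75) = 0
468.38(T − 353.2) + 3418.4(T − 27.75) + 78.31(T − 27.75) = 0
(468.38 + 3418.4 + 78.31) T = 468.38×353.2 + 3418.4×27.75 + 78.31×27.75
T = 262467 / 3965.1 = 66.2 °C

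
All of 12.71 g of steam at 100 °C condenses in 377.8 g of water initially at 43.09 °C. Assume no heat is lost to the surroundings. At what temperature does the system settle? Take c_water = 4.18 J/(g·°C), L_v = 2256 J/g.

Energy balance with sensible and latent terms:
condense steam: −12.71·2256 = −28674; condensed water 100 °C→T: 53.13(T − 100); original water: 1579.2(T − 43.09)
1632.3 T = 28674 + 5312.8 + 68048 = 102034
T ≈ 62.51 °C (< 100 °C, so full condensation is consistent).

T_f ≈ 62.5 °C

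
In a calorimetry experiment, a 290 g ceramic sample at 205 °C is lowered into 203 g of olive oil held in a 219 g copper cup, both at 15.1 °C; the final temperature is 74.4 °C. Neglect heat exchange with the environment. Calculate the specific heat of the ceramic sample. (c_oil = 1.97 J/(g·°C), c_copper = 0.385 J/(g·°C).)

c ≈ 0.758 J/(g·°C)

Setting the total heat transfer to zero:
290×c×(74.4 − 205) + 203×1.97×(74.4 − 15.1) + 219×0.385×(74.4 − 15.1) = 0
-37874 c = -28715
c = -28715/-37874 ≈ 0.7582 J/(g·°C)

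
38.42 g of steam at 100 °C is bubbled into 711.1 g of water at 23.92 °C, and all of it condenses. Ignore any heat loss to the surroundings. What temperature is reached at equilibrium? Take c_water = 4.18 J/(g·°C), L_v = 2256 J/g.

T_f ≈ 55.5 °C

Taking heat into each body as positive, Σ m c ΔT = 0:
steam→water at 100 °C releases m L_v = 38.42·2256 = 86676; condensate cools 100→T: 38.42·4.18·(T − 100) = 160.6(T − 100); original water: 2972.4(T − 23.92)
3133 T = 86676 + 16060 + 71100 = 173835
T ≈ 55.49 °C, under the boiling point, so the assumption holds.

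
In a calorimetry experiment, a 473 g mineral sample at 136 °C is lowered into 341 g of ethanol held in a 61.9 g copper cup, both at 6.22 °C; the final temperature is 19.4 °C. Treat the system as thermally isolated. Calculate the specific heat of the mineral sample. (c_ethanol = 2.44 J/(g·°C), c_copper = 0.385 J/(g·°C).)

c ≈ 0.205 J/(g·°C)

Taking heat into each body as positive, Σ m c ΔT = 0:
473×c×(19.4 − 136) + 341×2.44×(19.4 − 6.22) + 61.9×0.385×(19.4 − 6.22) = 0
-55152 c = -11280
c = -11280/-55152 ≈ 0.2045 J/(g·°C)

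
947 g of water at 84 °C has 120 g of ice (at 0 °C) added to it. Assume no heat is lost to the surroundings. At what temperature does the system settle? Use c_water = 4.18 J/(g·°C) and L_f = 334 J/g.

T_f ≈ 65.6 °C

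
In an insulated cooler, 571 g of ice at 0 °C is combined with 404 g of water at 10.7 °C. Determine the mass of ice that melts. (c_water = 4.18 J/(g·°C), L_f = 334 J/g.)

Water can give up m c ΔT = 404×4.18×10.7 = 18069 J before reaching 0 °C.
Fully melting the ice requires m_ice L_f = 571×334 = 190714 J.
That's not enough to melt it all — equilibrium is at 0 °C with ice remaining.
Mass melted = 18069/334 ≈ 54.1 g.

m_melted ≈ 54.1 g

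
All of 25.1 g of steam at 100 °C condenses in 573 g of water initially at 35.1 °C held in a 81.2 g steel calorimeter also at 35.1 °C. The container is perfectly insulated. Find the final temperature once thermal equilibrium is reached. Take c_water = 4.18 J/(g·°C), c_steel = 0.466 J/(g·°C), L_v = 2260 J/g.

Setting the total heat transfer to zero:
steam→water at 100 °C releases m L_v = 25.1·2260 = 56726
  condensed water 100 °C→T: 104.92(T − 100)
  water warms: 573·4.18·(T − 35.1) = 2395.1(T − 35.1)
  cup: 37.84(T − 35.1)
2537.9 T = 56726 + 10492 + 85398 = 152615
T ≈ 60.13 °C (< 100 °C, so full condensation is consistent).

T_f ≈ 60.1 °C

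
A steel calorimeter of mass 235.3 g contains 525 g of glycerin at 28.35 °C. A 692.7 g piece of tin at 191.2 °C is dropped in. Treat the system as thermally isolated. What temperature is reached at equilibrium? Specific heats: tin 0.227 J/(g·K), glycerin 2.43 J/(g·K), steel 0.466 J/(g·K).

T_f ≈ 44.9 °C

Net heat exchanged in the isolated system is zero:
692.7×0.227×(T − 191.2) + 525×2.43×(T − 28.35) + 235.3×0.466×(T − 28.35) = 0
(157.24 + 1275.8 + 109.65) T = 157.24×191.2 + 1275.8×28.35 + 109.65×28.35
T = 69341 / 1542.6 = 44.9 °C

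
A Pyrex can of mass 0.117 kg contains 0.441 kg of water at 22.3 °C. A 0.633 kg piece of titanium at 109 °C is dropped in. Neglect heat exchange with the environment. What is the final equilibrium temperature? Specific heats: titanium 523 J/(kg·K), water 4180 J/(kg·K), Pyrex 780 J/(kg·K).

T_f ≈ 35.0 °C

Net heat exchanged in the isolated system is zero:
0.633×523×(T − 109) + 0.441×4180×(T − 22.3) + 0.117×780×(T − 22.3) = 0
331.06(T − 109) + 1843.4(T − 22.3) + 91.26(T − 22.3) = 0
2265.7 T = 79228
T = 79228/2265.7 ≈ 34.97 °C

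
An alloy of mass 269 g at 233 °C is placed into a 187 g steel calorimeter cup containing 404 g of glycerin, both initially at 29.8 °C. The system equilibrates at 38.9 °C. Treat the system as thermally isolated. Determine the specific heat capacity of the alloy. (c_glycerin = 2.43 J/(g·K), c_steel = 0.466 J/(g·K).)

Heat gained plus heat lost sum to zero:
269·c·(38.9 − 233) + 404·2.43·(38.9 − 29.8) + 187·0.466·(38.9 − 29.8) = 0
-52213 c = -9726.6
c = -9726.6/-52213 ≈ 0.1863 J/(g·K)

c ≈ 0.186 J/(g·K)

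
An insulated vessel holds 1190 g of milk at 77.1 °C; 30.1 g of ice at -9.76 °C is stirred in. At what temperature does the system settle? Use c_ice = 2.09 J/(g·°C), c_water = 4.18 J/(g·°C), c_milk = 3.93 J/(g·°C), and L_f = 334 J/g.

Setting the total heat transfer to zero:
ice -9.76→0 °C: 30.1·2.09·9.76 = 613.99
  fusion: m_ice L_f = 30.1·334 = 10053
  warm the meltwater: 125.82 T
  milk cools: 1190·3.93·(T − 77.1) = 4676.7(T − 77.1)
4802.5 T = 360574 − 10667 = 349906
T ≈ 72.86 °C. Since T > 0 °C, the all-ice-melts assumption holds.

T_f ≈ 72.9 °C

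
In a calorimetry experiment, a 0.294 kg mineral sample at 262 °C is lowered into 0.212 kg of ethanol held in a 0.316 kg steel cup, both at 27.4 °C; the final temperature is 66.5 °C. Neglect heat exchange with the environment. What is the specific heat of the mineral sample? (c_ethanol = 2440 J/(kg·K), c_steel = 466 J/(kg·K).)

c ≈ 452 J/(kg·K)

Taking heat into each body as positive, Σ m c ΔT = 0:
0.294·c·(66.5 − 262) + 0.212·2440·(66.5 − 27.4) + 0.316·466·(66.5 − 27.4) = 0
-57.48 c = -25983
c = -25983/-57.48 ≈ 452.1 J/(kg·K)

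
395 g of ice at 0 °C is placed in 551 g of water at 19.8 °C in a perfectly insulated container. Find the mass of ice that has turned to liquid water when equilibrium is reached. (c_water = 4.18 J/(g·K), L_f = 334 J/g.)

Cooling the water to 0 °C releases 551×4.18×19.8 = 45603 J.
To melt every bit of ice: 395×334 = 131930 J.
Since 45603 < 131930 J, not all the ice melts; equilibrium is at 0 °C.
m_melt = 45603 / L_f = 136.5 g.

m_melted ≈ 137 g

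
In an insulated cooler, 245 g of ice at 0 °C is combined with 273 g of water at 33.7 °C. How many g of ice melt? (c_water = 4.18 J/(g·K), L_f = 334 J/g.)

Heat available from the water dropping to 0 °C: 273×4.18×33.7 = 38456 J.
To melt every bit of ice: 245×334 = 81830 J.
Since 38456 < 81830 J, not all the ice melts; equilibrium is at 0 °C.
m_melted×334 = 38456  ⇒  m_melted ≈ 115.1 g.

m_melted ≈ 115 g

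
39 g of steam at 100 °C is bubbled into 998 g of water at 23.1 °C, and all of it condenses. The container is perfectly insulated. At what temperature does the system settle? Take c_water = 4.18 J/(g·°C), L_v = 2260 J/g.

T_f ≈ 46.3 °C

Sum of m c ΔT and latent-heat terms is zero:
condense steam: −39·2260 = −88140
  condensed water 100 °C→T: 163.02(T − 100)
  original water: 4171.6(T − 23.1)
4334.7 T = 88140 + 16302 + 96365 = 200807
T ≈ 46.33 °C — below 100 °C, confirming all the steam condensed.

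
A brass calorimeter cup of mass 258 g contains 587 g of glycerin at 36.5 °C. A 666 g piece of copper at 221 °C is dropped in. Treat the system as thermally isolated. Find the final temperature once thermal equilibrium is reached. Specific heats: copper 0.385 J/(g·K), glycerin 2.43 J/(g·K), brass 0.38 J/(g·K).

T_f ≈ 63.1 °C

With ΣQ=0 the equilibrium temperature is the m·c-weighted mean:
T_f = (256.41*221 + 1426.4*36.5 + 98.04*36.5) / (256.41 + 1426.4 + 98.04)
    = 112309 / 1780.9 ≈ 63.06 °C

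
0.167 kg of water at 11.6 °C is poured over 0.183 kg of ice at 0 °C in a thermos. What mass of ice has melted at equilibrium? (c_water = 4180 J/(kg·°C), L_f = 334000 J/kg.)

m_melted ≈ 0.0242 kg

Water can give up m c ΔT = 0.167×4180×11.6 = 8097.5 J before reaching 0 °C.
Fully melting the ice requires m_ice L_f = 0.183×334000 = 61122 J.
Since 8097.5 < 61122 J, not all the ice melts; equilibrium is at 0 °C.
m_melted×334000 = 8097.5  ⇒  m_melted ≈ 0.02424 kg.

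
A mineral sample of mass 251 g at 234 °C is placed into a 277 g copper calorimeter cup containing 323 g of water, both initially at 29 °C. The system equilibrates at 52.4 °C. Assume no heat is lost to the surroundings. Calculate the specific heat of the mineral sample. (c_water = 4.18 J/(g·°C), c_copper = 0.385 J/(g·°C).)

c ≈ 0.748 J/(g·°C)

Setting the total heat transfer to zero:
251·c·(52.4 − 234) + 323·4.18·(52.4 − 29) + 277·0.385·(52.4 − 29) = 0
-45582 c = -34089
c = -34089/-45582 ≈ 0.7479 J/(g·°C)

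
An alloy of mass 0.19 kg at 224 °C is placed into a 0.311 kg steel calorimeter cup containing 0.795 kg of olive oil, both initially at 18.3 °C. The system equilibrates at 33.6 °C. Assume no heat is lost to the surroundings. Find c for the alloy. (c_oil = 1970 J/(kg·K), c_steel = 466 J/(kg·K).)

Heat gained plus heat lost sum to zero:
0.19×c×(33.6 − 224) + 0.795×1970×(33.6 − 18.3) + 0.311×466×(33.6 − 18.3) = 0
-36.18 c = -26179
c = -26179/-36.18 ≈ 723.7 J/(kg·K)

c ≈ 724 J/(kg·K)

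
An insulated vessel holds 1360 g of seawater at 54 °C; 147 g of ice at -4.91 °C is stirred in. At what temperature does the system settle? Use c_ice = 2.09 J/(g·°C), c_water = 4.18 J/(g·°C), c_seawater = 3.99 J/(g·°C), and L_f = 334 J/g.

Sum of m c ΔT and latent-heat terms is zero:
warm ice to 0 °C: 147×2.09×(0 − (-4.91)) = 1508.5; fusion: m_ice L_f = 147×334 = 49098; meltwater 0→T: 147×4.18×T = 614.46 T; seawater: 5426.4(T − 54)
6040.9 T = 293026 − 50606 = 242419
T ≈ 40.13 °C — above 0 °C, consistent with complete melting.

T_f ≈ 40.1 °C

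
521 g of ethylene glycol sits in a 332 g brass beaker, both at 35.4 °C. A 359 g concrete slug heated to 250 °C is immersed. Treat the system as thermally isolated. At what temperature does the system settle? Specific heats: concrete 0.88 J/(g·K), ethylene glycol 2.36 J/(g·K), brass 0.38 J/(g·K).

Net heat exchanged in the isolated system is zero:
359*0.88*(T − 250) + 521*2.36*(T − 35.4) + 332*0.38*(T − 35.4) = 0
(315.92 + 1229.6 + 126.16) T = 315.92*250 + 1229.6*35.4 + 126.16*35.4
T = 126972/1671.6 ≈ 75.96 °C

T_f ≈ 76.0 °C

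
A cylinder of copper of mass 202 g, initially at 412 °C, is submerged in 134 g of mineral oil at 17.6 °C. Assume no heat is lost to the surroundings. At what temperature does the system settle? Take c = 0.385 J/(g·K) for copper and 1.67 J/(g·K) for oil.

T_f = Σ m_i c_i T_i / Σ m_i c_i:
T_f = (77.77×412 + 223.78×17.6) / (77.77 + 223.78)
    = 35980 / 301.55 ≈ 119.32 °C

T_f ≈ 119.3 °C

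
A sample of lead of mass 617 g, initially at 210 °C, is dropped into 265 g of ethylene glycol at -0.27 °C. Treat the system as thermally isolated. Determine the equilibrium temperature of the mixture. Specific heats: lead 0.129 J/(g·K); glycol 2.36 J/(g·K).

T_f ≈ 23.5 °C

T_f = Σ m_i c_i T_i / Σ m_i c_i:
T_f = (79.59·210 + 625.4·(-0.27)) / (79.59 + 625.4)
    = 16546 / 704.99 ≈ 23.47 °C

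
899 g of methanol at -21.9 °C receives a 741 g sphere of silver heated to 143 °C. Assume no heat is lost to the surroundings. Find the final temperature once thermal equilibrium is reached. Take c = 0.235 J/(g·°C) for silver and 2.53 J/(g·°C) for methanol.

T_f ≈ -10.2 °C

Let T be the final temperature. ΣQ_i = 0:
741×0.235×(T − 143) + 899×2.53×(T − (-21.9)) = 0
(174.13 + 2274.5) T = 174.13×143 + 2274.5×(-21.9)
T = -24910/2448.6 ≈ -10.17 °C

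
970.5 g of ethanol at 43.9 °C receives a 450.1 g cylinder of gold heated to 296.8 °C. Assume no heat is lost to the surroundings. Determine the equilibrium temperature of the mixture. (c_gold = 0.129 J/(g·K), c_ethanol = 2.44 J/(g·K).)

Heat lost by the gold equals heat gained by the ethanol:
450.1×0.129×(296.8 − T) = 970.5×2.44×(T − 43.9)
58.06(296.8 − T) = 2368(T − 43.9)
2426.1 T = 121189  ⇒  T ≈ 49.95 °C

T_f ≈ 50.0 °C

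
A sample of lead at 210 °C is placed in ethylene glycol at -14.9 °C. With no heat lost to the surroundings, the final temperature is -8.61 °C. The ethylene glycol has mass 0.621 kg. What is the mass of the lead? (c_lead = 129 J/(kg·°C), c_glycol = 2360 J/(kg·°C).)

m ≈ 0.327 kg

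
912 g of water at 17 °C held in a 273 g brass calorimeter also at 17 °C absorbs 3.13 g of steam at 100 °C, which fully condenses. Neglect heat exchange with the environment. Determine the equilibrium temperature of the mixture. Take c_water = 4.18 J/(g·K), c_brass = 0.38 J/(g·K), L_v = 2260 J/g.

T_f ≈ 19.1 °C

Energy conservation, ΣQ = 0:
condense steam: −3.13×2260 = −7073.8
  condensed water 100 °C→T: 13.08(T − 100)
  original water: 3812.2(T − 17)
  brass cup: 273×0.38×(T − 17) = 103.74(T − 17)
3929 T = 7073.8 + 1308.3 + 66570 = 74952
T ≈ 19.08 °C — below 100 °C, confirming all the steam condensed.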